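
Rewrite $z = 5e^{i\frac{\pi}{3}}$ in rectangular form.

a = r cos θ = 5 * 1/2 = 5/2
b = r sin θ = 5 * sqrt(3)/2 = 5*sqrt(3)/2
z = 5/2 + (5*sqrt(3)/2)i


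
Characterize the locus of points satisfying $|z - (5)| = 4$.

|z - z0| = r describes a circle centered at z0 with radius r
Here z0 = 5 and r = 4
Locus: Circle centered at (5, 0) with radius 4


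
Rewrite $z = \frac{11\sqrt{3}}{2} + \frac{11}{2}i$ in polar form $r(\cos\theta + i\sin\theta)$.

r = |z| = sqrt(a^2 + b^2) = sqrt((11*sqrt(3)/2)^2 + (11/2)^2) = sqrt(363/4 + 121/4) = sqrt(121) = 11
θ = arctan(b/a) = arctan(5.5/9.5263) (quadrant-adjusted) = 30°
z = 11(cos 30° + i sin 30°)


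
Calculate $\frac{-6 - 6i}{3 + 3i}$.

Multiply numerator and denominator by conjugate (3 - 3i):
= (-6 - 6i)(3 - 3i) / (3^2 + 3^2)
= (-36) / 18
= -2


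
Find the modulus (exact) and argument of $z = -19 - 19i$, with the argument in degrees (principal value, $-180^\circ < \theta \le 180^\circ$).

|z| = sqrt((-19)^2 + (-19)^2) = sqrt(722)
arg(z) = arctan(b/a) = arctan(-19/-19) (quadrant-adjusted) = -135°


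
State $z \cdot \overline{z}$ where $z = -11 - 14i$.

z * conjugate(z) = |z|^2 = a^2 + b^2
= (-11)^2 + (-14)^2 = 317


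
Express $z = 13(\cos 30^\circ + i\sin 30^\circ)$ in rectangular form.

a = r cos θ = 13 * sqrt(3)/2 = 13*sqrt(3)/2
b = r sin θ = 13 * 1/2 = 13/2
z = 13*sqrt(3)/2 + (13/2)i


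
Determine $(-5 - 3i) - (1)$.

(-5 - 1) + (-3 - 0)i = -6 - 3i


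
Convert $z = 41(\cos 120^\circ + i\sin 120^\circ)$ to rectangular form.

a = r cos θ = 41 * -1/2 = -41/2
b = r sin θ = 41 * sqrt(3)/2 = 41*sqrt(3)/2
z = -41/2 + (41*sqrt(3)/2)i


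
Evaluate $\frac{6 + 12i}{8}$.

Divisor is real, so divide each part by 8:
= 3/4 + (3/2)i


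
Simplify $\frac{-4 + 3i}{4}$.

Divisor is real, so divide each part by 4:
= -1 + (3/4)i


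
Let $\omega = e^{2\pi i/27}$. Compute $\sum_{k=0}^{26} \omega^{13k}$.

Let ζ = ω^13 = e^(2πi·13/27). Since 27 ∤ 13, ζ ≠ 1.
Sum = Σ_{k=0}^{26} ζ^k = (ζ^27 - 1)/(ζ - 1) = (ω^{13·27} - 1)/(ζ - 1) = (1 - 1)/(ζ - 1) = 0


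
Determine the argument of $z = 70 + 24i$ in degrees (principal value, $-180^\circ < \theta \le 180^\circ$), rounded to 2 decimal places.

θ = arctan(b/a) = arctan(24/70) (quadrant-adjusted) = 18.92°


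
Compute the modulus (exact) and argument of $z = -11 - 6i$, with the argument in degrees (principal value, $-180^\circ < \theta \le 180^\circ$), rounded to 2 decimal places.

|z| = sqrt((-11)^2 + (-6)^2) = sqrt(157)
arg(z) = arctan(b/a) = arctan(-6/-11) (quadrant-adjusted) = -151.39°


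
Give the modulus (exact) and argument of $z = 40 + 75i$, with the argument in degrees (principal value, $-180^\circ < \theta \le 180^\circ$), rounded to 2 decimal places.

|z| = sqrt(40^2 + 75^2) = 85
arg(z) = arctan(b/a) = arctan(75/40) (quadrant-adjusted) = 61.93°


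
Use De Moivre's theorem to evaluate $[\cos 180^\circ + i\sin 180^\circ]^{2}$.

By De Moivre: z^n = r^n(cos(nθ) + i sin(nθ))
= 1^2(cos(2*180°) + i sin(2*180°))
= 1(cos 0° + i sin 0°)
= 1


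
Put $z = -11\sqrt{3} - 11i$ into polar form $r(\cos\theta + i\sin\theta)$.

r = |z| = sqrt(a^2 + b^2) = sqrt((-11*sqrt(3))^2 + (-11)^2) = sqrt(363 + 121) = sqrt(484) = 22
θ = arctan(b/a) = arctan(-11/-19.0526) (quadrant-adjusted) = 210°
z = 22(cos 210° + i sin 210°)


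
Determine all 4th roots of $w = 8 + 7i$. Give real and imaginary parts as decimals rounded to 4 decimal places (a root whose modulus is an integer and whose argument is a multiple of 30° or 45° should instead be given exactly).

|w| = sqrt(113) ≈ 10.630146, arg(w) ≈ 41.185925°
Root modulus = sqrt(113)^(1/4) ≈ 1.805655
Root arguments: θ_k = (arg(w) + 360°k)/4 for k = 0, 1, ..., 3
Compute each root as (root modulus)(cos θ_k + i sin θ_k) using full-precision intermediates, then round to 4 decimal places.
Roots: 1.7766 + 0.3227i, -0.3227 + 1.7766i, -1.7766 - 0.3227i, 0.3227 - 1.7766i


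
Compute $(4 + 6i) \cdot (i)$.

(a1*a2 - b1*b2) + (a1*b2 + b1*a2)i
= (0 - 6) + (4 + 0)i
= -6 + 4i


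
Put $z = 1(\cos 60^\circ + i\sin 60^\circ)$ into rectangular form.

a = r cos θ = 1 * 1/2 = 1/2
b = r sin θ = 1 * sqrt(3)/2 = sqrt(3)/2
z = 1/2 + (sqrt(3)/2)i


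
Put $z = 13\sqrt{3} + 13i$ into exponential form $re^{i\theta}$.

r = |z| = sqrt((13*sqrt(3))^2 + (13)^2) = sqrt(507 + 169) = sqrt(676) = 26
θ = arctan(b/a) = arctan(13/22.5167) (quadrant-adjusted) = 30° = π/6
z = 26e^(i*π/6)


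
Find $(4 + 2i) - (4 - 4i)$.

(4 - 4) + (2 - (-4))i = 6i


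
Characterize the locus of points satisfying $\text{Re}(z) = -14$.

Re(z) = x where z = x + yi; the equation x = -14 is satisfied by all points with that x-coordinate
Locus: Vertical line x = -14


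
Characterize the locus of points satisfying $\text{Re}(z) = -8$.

Re(z) = x where z = x + yi; the equation x = -8 is satisfied by all points with that x-coordinate
Locus: Vertical line x = -8


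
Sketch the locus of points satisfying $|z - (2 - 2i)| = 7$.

|z - z0| = r describes a circle centered at z0 with radius r
Here z0 = 2 - 2i and r = 7
Locus: Circle centered at (2, -2) with radius 7


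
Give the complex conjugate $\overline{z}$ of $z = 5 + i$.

If z = a + bi, then conjugate(z) = a - bi
conjugate(5 + i) = 5 - i


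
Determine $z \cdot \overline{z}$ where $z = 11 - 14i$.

z * conjugate(z) = |z|^2 = a^2 + b^2
= 11^2 + (-14)^2 = 317


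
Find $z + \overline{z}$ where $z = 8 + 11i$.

z + conjugate(z) = (a + bi) + (a - bi) = 2a
= 2 * 8 = 16


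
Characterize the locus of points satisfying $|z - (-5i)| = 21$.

|z - z0| = r describes a circle centered at z0 with radius r
Here z0 = -5i and r = 21
Locus: Circle centered at (0, -5) with radius 21


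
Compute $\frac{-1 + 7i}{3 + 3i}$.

Multiply numerator and denominator by conjugate (3 - 3i):
= (-1 + 7i)(3 - 3i) / (3^2 + 3^2)
= (18 + 24i) / 18
Divide through by 6: (3 + 4i) / 3
= 1 + (4/3)i


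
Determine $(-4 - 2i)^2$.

(a + bi)^2 = a^2 - b^2 + 2abi
= (-4)^2 - (-2)^2 + 2*(-4)*(-2)i
= 12 + 16i


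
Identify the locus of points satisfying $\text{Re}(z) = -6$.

Re(z) = x where z = x + yi; the equation x = -6 is satisfied by all points with that x-coordinate
Locus: Vertical line x = -6


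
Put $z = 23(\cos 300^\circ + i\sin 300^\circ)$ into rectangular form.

a = r cos θ = 23 * 1/2 = 23/2
b = r sin θ = 23 * -sqrt(3)/2 = -23*sqrt(3)/2
z = 23/2 - (23*sqrt(3)/2)i


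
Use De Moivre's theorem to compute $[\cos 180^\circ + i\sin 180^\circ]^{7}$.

By De Moivre: z^n = r^n(cos(nθ) + i sin(nθ))
= 1^7(cos(7*180°) + i sin(7*180°))
= 1(cos 180° + i sin 180°)
= -1


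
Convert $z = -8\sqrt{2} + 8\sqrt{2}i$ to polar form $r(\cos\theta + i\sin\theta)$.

r = |z| = sqrt(a^2 + b^2) = sqrt((-8*sqrt(2))^2 + (8*sqrt(2))^2) = sqrt(128 + 128) = sqrt(256) = 16
θ = arctan(b/a) = arctan(11.3137/-11.3137) (quadrant-adjusted) = 135°
z = 16(cos 135° + i sin 135°)


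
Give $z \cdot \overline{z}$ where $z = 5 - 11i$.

z * conjugate(z) = |z|^2 = a^2 + b^2
= 5^2 + (-11)^2 = 146


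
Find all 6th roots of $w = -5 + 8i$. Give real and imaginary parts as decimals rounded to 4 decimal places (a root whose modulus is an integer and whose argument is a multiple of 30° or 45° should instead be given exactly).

|w| = sqrt(89) ≈ 9.433981, arg(w) ≈ 122.005383°
Root modulus = sqrt(89)^(1/6) ≈ 1.453614
Root arguments: θ_k = (arg(w) + 360°k)/6 for k = 0, 1, ..., 5
Compute each root as (root modulus)(cos θ_k + i sin θ_k) using full-precision intermediates, then round to 4 decimal places.
Roots: 1.3630 + 0.5051i, 0.2441 + 1.4330i, -1.1190 + 0.9279i, -1.3630 - 0.5051i, -0.2441 - 1.4330i, 1.1190 - 0.9279i


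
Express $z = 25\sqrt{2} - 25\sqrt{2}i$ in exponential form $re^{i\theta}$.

r = |z| = sqrt((25*sqrt(2))^2 + (-25*sqrt(2))^2) = sqrt(1250 + 1250) = sqrt(2500) = 50
θ = arctan(b/a) = arctan(-35.3553/35.3553) (quadrant-adjusted) = -45° = -π/4
z = 50e^(-i*π/4)


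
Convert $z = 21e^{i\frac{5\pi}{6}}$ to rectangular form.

a = r cos θ = 21 * -sqrt(3)/2 = -21*sqrt(3)/2
b = r sin θ = 21 * 1/2 = 21/2
z = -21*sqrt(3)/2 + (21/2)i


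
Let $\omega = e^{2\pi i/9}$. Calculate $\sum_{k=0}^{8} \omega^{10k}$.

Let ζ = ω^10 = e^(2πi·10/9). Since 9 ∤ 10, ζ ≠ 1.
Sum = Σ_{k=0}^{8} ζ^k = (ζ^9 - 1)/(ζ - 1) = (ω^{10·9} - 1)/(ζ - 1) = (1 - 1)/(ζ - 1) = 0


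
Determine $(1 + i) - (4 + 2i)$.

(1 - 4) + (1 - 2)i = -3 - i


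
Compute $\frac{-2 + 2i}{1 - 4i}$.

Multiply numerator and denominator by conjugate (1 + 4i):
= (-2 + 2i)(1 + 4i) / (1^2 + (-4)^2)
= (-10 - 6i) / 17
= -10/17 - (6/17)i


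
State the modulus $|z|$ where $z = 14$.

|z| = sqrt(a^2 + b^2) = sqrt(14^2 + 0^2) = sqrt(196) = 14


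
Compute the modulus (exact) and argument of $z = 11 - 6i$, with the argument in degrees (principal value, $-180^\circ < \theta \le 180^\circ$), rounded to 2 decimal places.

|z| = sqrt(11^2 + (-6)^2) = sqrt(157)
arg(z) = arctan(b/a) = arctan(-6/11) (quadrant-adjusted) = -28.61°


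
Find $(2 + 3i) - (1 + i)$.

(2 - 1) + (3 - 1)i = 1 + 2i


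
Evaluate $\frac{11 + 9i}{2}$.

Divisor is real, so divide each part by 2:
= 11/2 + (9/2)i


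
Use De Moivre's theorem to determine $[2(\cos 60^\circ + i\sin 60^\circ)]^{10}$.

By De Moivre: z^n = r^n(cos(nθ) + i sin(nθ))
= 2^10(cos(10*60°) + i sin(10*60°))
= 1024(cos 240° + i sin 240°)
= -512 - 512*sqrt(3)i


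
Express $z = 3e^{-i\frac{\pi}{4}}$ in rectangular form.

a = r cos θ = 3 * sqrt(2)/2 = 3*sqrt(2)/2
b = r sin θ = 3 * -sqrt(2)/2 = -3*sqrt(2)/2
z = 3*sqrt(2)/2 - (3*sqrt(2)/2)i


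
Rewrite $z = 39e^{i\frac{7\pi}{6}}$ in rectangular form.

a = r cos θ = 39 * -sqrt(3)/2 = -39*sqrt(3)/2
b = r sin θ = 39 * -1/2 = -39/2
z = -39*sqrt(3)/2 - (39/2)i


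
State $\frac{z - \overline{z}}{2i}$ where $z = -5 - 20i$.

z - conjugate(z) = 2bi
(z - conjugate(z))/(2i) = 2bi/(2i) = b = -20


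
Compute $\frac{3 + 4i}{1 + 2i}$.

Multiply numerator and denominator by conjugate (1 - 2i):
= (3 + 4i)(1 - 2i) / (1^2 + 2^2)
= (11 - 2i) / 5
= 11/5 - (2/5)i


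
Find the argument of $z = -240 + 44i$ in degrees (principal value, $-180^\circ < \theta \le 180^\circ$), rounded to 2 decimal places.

θ = arctan(b/a) = arctan(44/-240) (quadrant-adjusted) = 169.61°


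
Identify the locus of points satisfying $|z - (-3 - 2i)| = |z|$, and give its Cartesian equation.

|z - z1| = |z - z2| means z is equidistant from z1 and z2,
i.e. the perpendicular bisector of the segment from (-3, -2) to (0, 0) (midpoint (-3/2, -1)).
With z = x + yi, square both sides:
(x - (-3))^2 + (y - (-2))^2 = (x - 0)^2 + (y - 0)^2
The x^2 and y^2 terms cancel: 6x + 4y = 0 - 13 = -13
Simplify: 6x + 4y = -13
Locus: Perpendicular bisector of the segment from (-3, -2) to (0, 0): the line 6x + 4y = -13


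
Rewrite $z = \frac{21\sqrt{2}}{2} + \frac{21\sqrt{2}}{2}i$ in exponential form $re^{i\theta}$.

r = |z| = sqrt((21*sqrt(2)/2)^2 + (21*sqrt(2)/2)^2) = sqrt(441/2 + 441/2) = sqrt(441) = 21
θ = arctan(b/a) = arctan(14.8492/14.8492) (quadrant-adjusted) = 45° = π/4
z = 21e^(i*π/4)


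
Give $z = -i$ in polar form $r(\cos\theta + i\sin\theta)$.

r = |z| = sqrt(a^2 + b^2) = sqrt((0)^2 + (-1)^2) = sqrt(0 + 1) = sqrt(1) = 1
a = 0 and b < 0, so z lies on the negative imaginary axis: θ = 270°
z = 1(cos 270° + i sin 270°)


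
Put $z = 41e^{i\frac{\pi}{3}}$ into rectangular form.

a = r cos θ = 41 * 1/2 = 41/2
b = r sin θ = 41 * sqrt(3)/2 = 41*sqrt(3)/2
z = 41/2 + (41*sqrt(3)/2)i


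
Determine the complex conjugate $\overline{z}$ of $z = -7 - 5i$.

If z = a + bi, then conjugate(z) = a - bi
conjugate(-7 - 5i) = -7 + 5i


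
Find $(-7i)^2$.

(a + bi)^2 = a^2 - b^2 + 2abi
= 0^2 - (-7)^2 + 2*0*(-7)i
= -49


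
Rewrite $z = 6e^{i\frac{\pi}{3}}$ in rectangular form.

a = r cos θ = 6 * 1/2 = 3
b = r sin θ = 6 * sqrt(3)/2 = 3*sqrt(3)
z = 3 + 3*sqrt(3)i


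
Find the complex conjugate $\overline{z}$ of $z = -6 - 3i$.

If z = a + bi, then conjugate(z) = a - bi
conjugate(-6 - 3i) = -6 + 3i


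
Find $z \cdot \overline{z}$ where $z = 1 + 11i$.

z * conjugate(z) = |z|^2 = a^2 + b^2
= 1^2 + 11^2 = 122


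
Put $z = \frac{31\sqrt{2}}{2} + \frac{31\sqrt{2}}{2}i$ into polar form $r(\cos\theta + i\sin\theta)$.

r = |z| = sqrt(a^2 + b^2) = sqrt((31*sqrt(2)/2)^2 + (31*sqrt(2)/2)^2) = sqrt(961/2 + 961/2) = sqrt(961) = 31
θ = arctan(b/a) = arctan(21.9203/21.9203) (quadrant-adjusted) = 45°
z = 31(cos 45° + i sin 45°)


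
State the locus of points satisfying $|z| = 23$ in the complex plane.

|z| = 23 means sqrt(x^2 + y^2) = 23
This is a circle of radius 23 centered at the origin


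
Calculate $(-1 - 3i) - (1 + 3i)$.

(-1 - 1) + (-3 - 3)i = -2 - 6i


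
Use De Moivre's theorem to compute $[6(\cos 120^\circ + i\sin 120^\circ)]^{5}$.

By De Moivre: z^n = r^n(cos(nθ) + i sin(nθ))
= 6^5(cos(5*120°) + i sin(5*120°))
= 7776(cos 240° + i sin 240°)
= -3888 - 3888*sqrt(3)i


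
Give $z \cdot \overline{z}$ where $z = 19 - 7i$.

z * conjugate(z) = |z|^2 = a^2 + b^2
= 19^2 + (-7)^2 = 410


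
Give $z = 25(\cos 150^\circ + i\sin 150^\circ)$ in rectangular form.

a = r cos θ = 25 * -sqrt(3)/2 = -25*sqrt(3)/2
b = r sin θ = 25 * 1/2 = 25/2
z = -25*sqrt(3)/2 + (25/2)i


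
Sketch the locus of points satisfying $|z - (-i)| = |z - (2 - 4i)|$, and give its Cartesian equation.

|z - z1| = |z - z2| means z is equidistant from z1 and z2,
i.e. the perpendicular bisector of the segment from (0, -1) to (2, -4) (midpoint (1, -5/2)).
With z = x + yi, square both sides:
(x - 0)^2 + (y - (-1))^2 = (x - 2)^2 + (y - (-4))^2
The x^2 and y^2 terms cancel: 4x + (-6)y = 20 - 1 = 19
Simplify: 4x - 6y = 19
Locus: Perpendicular bisector of the segment from (0, -1) to (2, -4): the line 4x - 6y = 19


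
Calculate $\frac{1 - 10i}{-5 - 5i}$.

Multiply numerator and denominator by conjugate (-5 + 5i):
= (1 - 10i)(-5 + 5i) / ((-5)^2 + (-5)^2)
= (45 + 55i) / 50
Divide through by 5: (9 + 11i) / 10
= 9/10 + (11/10)i


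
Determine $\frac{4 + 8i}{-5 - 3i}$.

Multiply numerator and denominator by conjugate (-5 + 3i):
= (4 + 8i)(-5 + 3i) / ((-5)^2 + (-3)^2)
= (-44 - 28i) / 34
Divide through by 2: (-22 - 14i) / 17
= -22/17 - (14/17)i


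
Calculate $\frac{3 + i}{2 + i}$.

Multiply numerator and denominator by conjugate (2 - i):
= (3 + i)(2 - i) / (2^2 + 1^2)
= (7 - i) / 5
= 7/5 - (1/5)i


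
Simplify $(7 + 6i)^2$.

(a + bi)^2 = a^2 - b^2 + 2abi
= 7^2 - 6^2 + 2*7*6i
= 13 + 84i


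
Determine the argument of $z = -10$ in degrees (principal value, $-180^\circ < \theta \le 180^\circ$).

b = 0 and a < 0, so z lies on the negative real axis: θ = 180°


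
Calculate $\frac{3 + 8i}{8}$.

Divisor is real, so divide each part by 8:
= 3/8 + i


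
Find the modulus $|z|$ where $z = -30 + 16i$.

|z| = sqrt(a^2 + b^2) = sqrt((-30)^2 + 16^2) = sqrt(1156) = 34


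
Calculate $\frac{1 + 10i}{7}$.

Divisor is real, so divide each part by 7:
= 1/7 + (10/7)i


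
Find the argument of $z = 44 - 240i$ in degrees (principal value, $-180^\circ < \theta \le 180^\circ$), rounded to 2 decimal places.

θ = arctan(b/a) = arctan(-240/44) (quadrant-adjusted) = -79.61°


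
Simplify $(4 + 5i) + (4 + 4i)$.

(4 + 4) + (5 + 4)i = 8 + 9i


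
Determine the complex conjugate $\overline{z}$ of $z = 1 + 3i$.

If z = a + bi, then conjugate(z) = a - bi
conjugate(1 + 3i) = 1 - 3i


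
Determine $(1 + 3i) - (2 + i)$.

(1 - 2) + (3 - 1)i = -1 + 2i


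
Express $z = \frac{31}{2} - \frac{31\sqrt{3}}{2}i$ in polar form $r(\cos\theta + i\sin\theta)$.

r = |z| = sqrt(a^2 + b^2) = sqrt((31/2)^2 + (-31*sqrt(3)/2)^2) = sqrt(961/4 + 2883/4) = sqrt(961) = 31
θ = arctan(b/a) = arctan(-26.8468/15.5) (quadrant-adjusted) = 300°
z = 31(cos 300° + i sin 300°)


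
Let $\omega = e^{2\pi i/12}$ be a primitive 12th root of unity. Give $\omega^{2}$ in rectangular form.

ω^2 = e^(2πi·2/12) = e^(i·1π/3)
= cos(1π/3) + i sin(1π/3)
= 1/2 + (sqrt(3)/2)i


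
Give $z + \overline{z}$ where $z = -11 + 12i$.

z + conjugate(z) = (a + bi) + (a - bi) = 2a
= 2 * (-11) = -22


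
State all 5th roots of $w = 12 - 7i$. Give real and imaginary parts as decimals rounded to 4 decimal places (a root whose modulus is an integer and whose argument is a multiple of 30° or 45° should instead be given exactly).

|w| = sqrt(193) ≈ 13.892444, arg(w) ≈ 329.743563°
Root modulus = sqrt(193)^(1/5) ≈ 1.692605
Root arguments: θ_k = (arg(w) + 360°k)/5 for k = 0, 1, ..., 4
Compute each root as (root modulus)(cos θ_k + i sin θ_k) using full-precision intermediates, then round to 4 decimal places.
Roots: 0.6898 + 1.5457i, -1.2568 + 1.1337i, -1.4666 - 0.8450i, 0.3504 - 1.6559i, 1.6832 - 0.1784i


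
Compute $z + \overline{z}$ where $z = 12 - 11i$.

z + conjugate(z) = (a + bi) + (a - bi) = 2a
= 2 * 12 = 24


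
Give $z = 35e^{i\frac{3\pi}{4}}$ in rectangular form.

a = r cos θ = 35 * -sqrt(2)/2 = -35*sqrt(2)/2
b = r sin θ = 35 * sqrt(2)/2 = 35*sqrt(2)/2
z = -35*sqrt(2)/2 + (35*sqrt(2)/2)i


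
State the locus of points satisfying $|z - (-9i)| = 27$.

|z - z0| = r describes a circle centered at z0 with radius r
Here z0 = -9i and r = 27
Locus: Circle centered at (0, -9) with radius 27


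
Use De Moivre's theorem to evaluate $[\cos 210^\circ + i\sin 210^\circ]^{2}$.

By De Moivre: z^n = r^n(cos(nθ) + i sin(nθ))
= 1^2(cos(2*210°) + i sin(2*210°))
= 1(cos 60° + i sin 60°)
= 1/2 + (sqrt(3)/2)i


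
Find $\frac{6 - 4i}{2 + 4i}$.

Multiply numerator and denominator by conjugate (2 - 4i):
= (6 - 4i)(2 - 4i) / (2^2 + 4^2)
= (-4 - 32i) / 20
Divide through by 4: (-1 - 8i) / 5
= -1/5 - (8/5)i


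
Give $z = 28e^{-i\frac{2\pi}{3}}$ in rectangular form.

a = r cos θ = 28 * -1/2 = -14
b = r sin θ = 28 * -sqrt(3)/2 = -14*sqrt(3)
z = -14 - 14*sqrt(3)i


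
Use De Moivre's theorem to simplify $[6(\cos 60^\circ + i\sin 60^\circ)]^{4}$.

By De Moivre: z^n = r^n(cos(nθ) + i sin(nθ))
= 6^4(cos(4*60°) + i sin(4*60°))
= 1296(cos 240° + i sin 240°)
= -648 - 648*sqrt(3)i


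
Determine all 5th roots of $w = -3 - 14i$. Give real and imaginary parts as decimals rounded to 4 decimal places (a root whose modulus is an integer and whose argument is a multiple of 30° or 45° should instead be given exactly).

|w| = sqrt(205) ≈ 14.317821, arg(w) ≈ 257.905243°
Root modulus = sqrt(205)^(1/5) ≈ 1.702846
Root arguments: θ_k = (arg(w) + 360°k)/5 for k = 0, 1, ..., 4
Compute each root as (root modulus)(cos θ_k + i sin θ_k) using full-precision intermediates, then round to 4 decimal places.
Roots: 1.0582 + 1.3342i, -0.9419 + 1.4186i, -1.6403 - 0.4574i, -0.0719 - 1.7013i, 1.5959 - 0.5941i


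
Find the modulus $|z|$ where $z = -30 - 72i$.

|z| = sqrt(a^2 + b^2) = sqrt((-30)^2 + (-72)^2) = sqrt(6084) = 78


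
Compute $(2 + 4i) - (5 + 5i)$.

(2 - 5) + (4 - 5)i = -3 - i


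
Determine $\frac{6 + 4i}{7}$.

Divisor is real, so divide each part by 7:
= 6/7 + (4/7)i


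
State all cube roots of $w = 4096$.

|w| = 4096, arg(w) = 0°
Root modulus = 4096^(1/3) = 16
Root arguments: θ_k = (0° + 360°k)/3 for k = 0, 1, ..., 2
Roots: 16, -8 + 8*sqrt(3)i, -8 - 8*sqrt(3)i


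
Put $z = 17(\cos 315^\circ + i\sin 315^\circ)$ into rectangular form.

a = r cos θ = 17 * sqrt(2)/2 = 17*sqrt(2)/2
b = r sin θ = 17 * -sqrt(2)/2 = -17*sqrt(2)/2
z = 17*sqrt(2)/2 - (17*sqrt(2)/2)i


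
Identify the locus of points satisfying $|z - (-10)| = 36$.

|z - z0| = r describes a circle centered at z0 with radius r
Here z0 = -10 and r = 36
Locus: Circle centered at (-10, 0) with radius 36


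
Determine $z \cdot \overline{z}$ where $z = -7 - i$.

z * conjugate(z) = |z|^2 = a^2 + b^2
= (-7)^2 + (-1)^2 = 50


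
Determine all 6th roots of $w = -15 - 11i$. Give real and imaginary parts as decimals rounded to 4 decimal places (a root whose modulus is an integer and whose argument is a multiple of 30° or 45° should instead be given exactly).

|w| = sqrt(346) ≈ 18.601075, arg(w) ≈ 216.253838°
Root modulus = sqrt(346)^(1/6) ≈ 1.627757
Root arguments: θ_k = (arg(w) + 360°k)/6 for k = 0, 1, ..., 5
Compute each root as (root modulus)(cos θ_k + i sin θ_k) using full-precision intermediates, then round to 4 decimal places.
Roots: 1.3162 + 0.9577i, -0.1713 + 1.6187i, -1.4875 + 0.6610i, -1.3162 - 0.9577i, 0.1713 - 1.6187i, 1.4875 - 0.6610i


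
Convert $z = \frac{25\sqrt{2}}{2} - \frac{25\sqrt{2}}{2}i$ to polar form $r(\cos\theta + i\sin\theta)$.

r = |z| = sqrt(a^2 + b^2) = sqrt((25*sqrt(2)/2)^2 + (-25*sqrt(2)/2)^2) = sqrt(625/2 + 625/2) = sqrt(625) = 25
θ = arctan(b/a) = arctan(-17.6777/17.6777) (quadrant-adjusted) = 315°
z = 25(cos 315° + i sin 315°)


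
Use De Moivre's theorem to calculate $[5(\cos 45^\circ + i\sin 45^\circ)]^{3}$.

By De Moivre: z^n = r^n(cos(nθ) + i sin(nθ))
= 5^3(cos(3*45°) + i sin(3*45°))
= 125(cos 135° + i sin 135°)
= -125*sqrt(2)/2 + (125*sqrt(2)/2)i


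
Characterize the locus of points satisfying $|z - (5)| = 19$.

|z - z0| = r describes a circle centered at z0 with radius r
Here z0 = 5 and r = 19
Locus: Circle centered at (5, 0) with radius 19


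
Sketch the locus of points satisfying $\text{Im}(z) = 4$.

Im(z) = y where z = x + yi; the equation y = 4 is satisfied by all points with that y-coordinate
Locus: Horizontal line y = 4


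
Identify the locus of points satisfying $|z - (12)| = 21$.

|z - z0| = r describes a circle centered at z0 with radius r
Here z0 = 12 and r = 21
Locus: Circle centered at (12, 0) with radius 21


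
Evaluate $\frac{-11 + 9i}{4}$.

Divisor is real, so divide each part by 4:
= -11/4 + (9/4)i


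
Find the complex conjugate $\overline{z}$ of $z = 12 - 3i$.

If z = a + bi, then conjugate(z) = a - bi
conjugate(12 - 3i) = 12 + 3i


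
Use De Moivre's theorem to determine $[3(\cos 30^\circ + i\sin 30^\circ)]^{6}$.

By De Moivre: z^n = r^n(cos(nθ) + i sin(nθ))
= 3^6(cos(6*30°) + i sin(6*30°))
= 729(cos 180° + i sin 180°)
= -729


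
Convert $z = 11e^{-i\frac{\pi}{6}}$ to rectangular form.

a = r cos θ = 11 * sqrt(3)/2 = 11*sqrt(3)/2
b = r sin θ = 11 * -1/2 = -11/2
z = 11*sqrt(3)/2 - (11/2)i


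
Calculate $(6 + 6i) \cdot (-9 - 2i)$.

(a1*a2 - b1*b2) + (a1*b2 + b1*a2)i
= (-54 - (-12)) + (-12 + (-54))i
= -42 - 66i


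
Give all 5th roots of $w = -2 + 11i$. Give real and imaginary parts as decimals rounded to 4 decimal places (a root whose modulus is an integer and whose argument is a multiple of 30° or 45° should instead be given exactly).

|w| = sqrt(125) ≈ 11.180340, arg(w) ≈ 100.304846°
Root modulus = sqrt(125)^(1/5) ≈ 1.620657
Root arguments: θ_k = (arg(w) + 360°k)/5 for k = 0, 1, ..., 4
Compute each root as (root modulus)(cos θ_k + i sin θ_k) using full-precision intermediates, then round to 4 decimal places.
Roots: 1.5223 + 0.5559i, -0.0583 + 1.6196i, -1.5583 + 0.4451i, -0.9048 - 1.3445i, 0.9991 - 1.2760i


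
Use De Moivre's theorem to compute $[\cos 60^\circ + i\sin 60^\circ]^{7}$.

By De Moivre: z^n = r^n(cos(nθ) + i sin(nθ))
= 1^7(cos(7*60°) + i sin(7*60°))
= 1(cos 60° + i sin 60°)
= 1/2 + (sqrt(3)/2)i


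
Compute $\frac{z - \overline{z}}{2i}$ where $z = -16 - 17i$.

z - conjugate(z) = 2bi
(z - conjugate(z))/(2i) = 2bi/(2i) = b = -17


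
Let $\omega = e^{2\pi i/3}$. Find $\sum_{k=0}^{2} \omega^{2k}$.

Let ζ = ω^2 = e^(2πi·2/3). Since 3 ∤ 2, ζ ≠ 1.
Sum = Σ_{k=0}^{2} ζ^k = (ζ^3 - 1)/(ζ - 1) = (ω^{2·3} - 1)/(ζ - 1) = (1 - 1)/(ζ - 1) = 0


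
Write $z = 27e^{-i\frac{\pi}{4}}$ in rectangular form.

a = r cos θ = 27 * sqrt(2)/2 = 27*sqrt(2)/2
b = r sin θ = 27 * -sqrt(2)/2 = -27*sqrt(2)/2
z = 27*sqrt(2)/2 - (27*sqrt(2)/2)i


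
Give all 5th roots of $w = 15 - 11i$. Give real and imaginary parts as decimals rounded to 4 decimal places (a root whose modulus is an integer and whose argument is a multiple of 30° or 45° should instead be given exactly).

|w| = sqrt(346) ≈ 18.601075, arg(w) ≈ 323.746162°
Root modulus = sqrt(346)^(1/5) ≈ 1.794352
Root arguments: θ_k = (arg(w) + 360°k)/5 for k = 0, 1, ..., 4
Compute each root as (root modulus)(cos θ_k + i sin θ_k) using full-precision intermediates, then round to 4 decimal places.
Roots: 0.7654 + 1.6229i, -1.3069 + 1.2295i, -1.5732 - 0.8630i, 0.3347 - 1.7629i, 1.7800 - 0.2265i


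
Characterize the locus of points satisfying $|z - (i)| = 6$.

|z - z0| = r describes a circle centered at z0 with radius r
Here z0 = i and r = 6
Locus: Circle centered at (0, 1) with radius 6


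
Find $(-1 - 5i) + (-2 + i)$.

(-1 + (-2)) + (-5 + 1)i = -3 - 4i


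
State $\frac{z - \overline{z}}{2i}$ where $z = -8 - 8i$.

z - conjugate(z) = 2bi
(z - conjugate(z))/(2i) = 2bi/(2i) = b = -8


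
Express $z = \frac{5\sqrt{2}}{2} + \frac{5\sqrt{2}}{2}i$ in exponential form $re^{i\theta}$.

r = |z| = sqrt((5*sqrt(2)/2)^2 + (5*sqrt(2)/2)^2) = sqrt(25/2 + 25/2) = sqrt(25) = 5
θ = arctan(b/a) = arctan(3.5355/3.5355) (quadrant-adjusted) = 45° = π/4
z = 5e^(i*π/4)


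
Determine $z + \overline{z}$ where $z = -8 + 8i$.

z + conjugate(z) = (a + bi) + (a - bi) = 2a
= 2 * (-8) = -16


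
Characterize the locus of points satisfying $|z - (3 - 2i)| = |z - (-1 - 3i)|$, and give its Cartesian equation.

|z - z1| = |z - z2| means z is equidistant from z1 and z2,
i.e. the perpendicular bisector of the segment from (3, -2) to (-1, -3) (midpoint (1, -5/2)).
With z = x + yi, square both sides:
(x - 3)^2 + (y - (-2))^2 = (x - (-1))^2 + (y - (-3))^2
The x^2 and y^2 terms cancel: -8x + (-2)y = 10 - 13 = -3
Simplify: 8x + 2y = 3
Locus: Perpendicular bisector of the segment from (3, -2) to (-1, -3): the line 8x + 2y = 3


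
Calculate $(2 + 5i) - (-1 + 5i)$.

(2 - (-1)) + (5 - 5)i = 3


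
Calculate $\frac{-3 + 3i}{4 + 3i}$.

Multiply numerator and denominator by conjugate (4 - 3i):
= (-3 + 3i)(4 - 3i) / (4^2 + 3^2)
= (-3 + 21i) / 25
= -3/25 + (21/25)i


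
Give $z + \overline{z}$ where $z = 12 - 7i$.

z + conjugate(z) = (a + bi) + (a - bi) = 2a
= 2 * 12 = 24


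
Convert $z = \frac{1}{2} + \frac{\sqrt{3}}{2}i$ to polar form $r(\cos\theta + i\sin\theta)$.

r = |z| = sqrt(a^2 + b^2) = sqrt((1/2)^2 + (sqrt(3)/2)^2) = sqrt(1/4 + 3/4) = sqrt(1) = 1
θ = arctan(b/a) = arctan(0.866/0.5) (quadrant-adjusted) = 60°
z = 1(cos 60° + i sin 60°)


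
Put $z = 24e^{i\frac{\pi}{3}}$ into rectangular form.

a = r cos θ = 24 * 1/2 = 12
b = r sin θ = 24 * sqrt(3)/2 = 12*sqrt(3)
z = 12 + 12*sqrt(3)i


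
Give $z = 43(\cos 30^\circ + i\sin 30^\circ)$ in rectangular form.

a = r cos θ = 43 * sqrt(3)/2 = 43*sqrt(3)/2
b = r sin θ = 43 * 1/2 = 43/2
z = 43*sqrt(3)/2 + (43/2)i


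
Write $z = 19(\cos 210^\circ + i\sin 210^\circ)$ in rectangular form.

a = r cos θ = 19 * -sqrt(3)/2 = -19*sqrt(3)/2
b = r sin θ = 19 * -1/2 = -19/2
z = -19*sqrt(3)/2 - (19/2)i


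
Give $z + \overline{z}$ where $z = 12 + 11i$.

z + conjugate(z) = (a + bi) + (a - bi) = 2a
= 2 * 12 = 24


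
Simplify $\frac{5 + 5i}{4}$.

Divisor is real, so divide each part by 4:
= 5/4 + (5/4)i


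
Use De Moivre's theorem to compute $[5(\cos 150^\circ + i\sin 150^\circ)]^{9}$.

By De Moivre: z^n = r^n(cos(nθ) + i sin(nθ))
= 5^9(cos(9*150°) + i sin(9*150°))
= 1953125(cos 270° + i sin 270°)
= -1953125i


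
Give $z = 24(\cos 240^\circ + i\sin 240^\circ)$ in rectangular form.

a = r cos θ = 24 * -1/2 = -12
b = r sin θ = 24 * -sqrt(3)/2 = -12*sqrt(3)
z = -12 - 12*sqrt(3)i


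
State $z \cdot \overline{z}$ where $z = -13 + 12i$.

z * conjugate(z) = |z|^2 = a^2 + b^2
= (-13)^2 + 12^2 = 313


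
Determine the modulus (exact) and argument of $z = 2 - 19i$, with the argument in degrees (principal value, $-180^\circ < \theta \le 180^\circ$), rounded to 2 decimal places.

|z| = sqrt(2^2 + (-19)^2) = sqrt(365)
arg(z) = arctan(b/a) = arctan(-19/2) (quadrant-adjusted) = -83.99°


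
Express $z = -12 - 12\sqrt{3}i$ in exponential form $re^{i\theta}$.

r = |z| = sqrt((-12)^2 + (-12*sqrt(3))^2) = sqrt(144 + 432) = sqrt(576) = 24
θ = arctan(b/a) = arctan(-20.7846/-12) (quadrant-adjusted) = -120° = -2π/3
z = 24e^(-i*2π/3)


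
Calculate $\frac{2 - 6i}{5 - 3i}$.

Multiply numerator and denominator by conjugate (5 + 3i):
= (2 - 6i)(5 + 3i) / (5^2 + (-3)^2)
= (28 - 24i) / 34
Divide through by 2: (14 - 12i) / 17
= 14/17 - (12/17)i


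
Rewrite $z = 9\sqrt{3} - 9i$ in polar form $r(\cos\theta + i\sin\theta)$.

r = |z| = sqrt(a^2 + b^2) = sqrt((9*sqrt(3))^2 + (-9)^2) = sqrt(243 + 81) = sqrt(324) = 18
θ = arctan(b/a) = arctan(-9/15.5885) (quadrant-adjusted) = 330°
z = 18(cos 330° + i sin 330°)


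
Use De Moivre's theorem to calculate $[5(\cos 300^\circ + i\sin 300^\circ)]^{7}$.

By De Moivre: z^n = r^n(cos(nθ) + i sin(nθ))
= 5^7(cos(7*300°) + i sin(7*300°))
= 78125(cos 300° + i sin 300°)
= 78125/2 - (78125*sqrt(3)/2)i


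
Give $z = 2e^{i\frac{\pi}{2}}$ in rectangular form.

a = r cos θ = 2 * 0 = 0
b = r sin θ = 2 * 1 = 2
z = 2i


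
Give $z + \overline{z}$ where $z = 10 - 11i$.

z + conjugate(z) = (a + bi) + (a - bi) = 2a
= 2 * 10 = 20


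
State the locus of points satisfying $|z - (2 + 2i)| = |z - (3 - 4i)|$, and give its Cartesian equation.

|z - z1| = |z - z2| means z is equidistant from z1 and z2,
i.e. the perpendicular bisector of the segment from (2, 2) to (3, -4) (midpoint (5/2, -1)).
With z = x + yi, square both sides:
(x - 2)^2 + (y - 2)^2 = (x - 3)^2 + (y - (-4))^2
The x^2 and y^2 terms cancel: 2x + (-12)y = 25 - 8 = 17
Simplify: 2x - 12y = 17
Locus: Perpendicular bisector of the segment from (2, 2) to (3, -4): the line 2x - 12y = 17


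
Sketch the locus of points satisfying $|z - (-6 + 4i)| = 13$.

|z - z0| = r describes a circle centered at z0 with radius r
Here z0 = -6 + 4i and r = 13
Locus: Circle centered at (-6, 4) with radius 13


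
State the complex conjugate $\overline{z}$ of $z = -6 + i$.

If z = a + bi, then conjugate(z) = a - bi
conjugate(-6 + i) = -6 - i


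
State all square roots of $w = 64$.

|w| = 64, arg(w) = 0°
Root modulus = 64^(1/2) = 8
Root arguments: θ_k = (0° + 360°k)/2 for k = 0, 1, ..., 1
Roots: 8, -8


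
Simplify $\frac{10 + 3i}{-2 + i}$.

Multiply numerator and denominator by conjugate (-2 - i):
= (10 + 3i)(-2 - i) / ((-2)^2 + 1^2)
= (-17 - 16i) / 5
= -17/5 - (16/5)i


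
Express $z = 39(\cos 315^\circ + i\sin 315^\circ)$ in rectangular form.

a = r cos θ = 39 * sqrt(2)/2 = 39*sqrt(2)/2
b = r sin θ = 39 * -sqrt(2)/2 = -39*sqrt(2)/2
z = 39*sqrt(2)/2 - (39*sqrt(2)/2)i


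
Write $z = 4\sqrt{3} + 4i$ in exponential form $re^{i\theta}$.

r = |z| = sqrt((4*sqrt(3))^2 + (4)^2) = sqrt(48 + 16) = sqrt(64) = 8
θ = arctan(b/a) = arctan(4/6.9282) (quadrant-adjusted) = 30° = π/6
z = 8e^(i*π/6)


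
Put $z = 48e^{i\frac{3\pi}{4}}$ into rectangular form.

a = r cos θ = 48 * -sqrt(2)/2 = -24*sqrt(2)
b = r sin θ = 48 * sqrt(2)/2 = 24*sqrt(2)
z = -24*sqrt(2) + 24*sqrt(2)i


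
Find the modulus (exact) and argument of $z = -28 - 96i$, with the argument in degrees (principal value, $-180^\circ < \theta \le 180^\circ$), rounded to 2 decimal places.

|z| = sqrt((-28)^2 + (-96)^2) = 100
arg(z) = arctan(b/a) = arctan(-96/-28) (quadrant-adjusted) = -106.26°


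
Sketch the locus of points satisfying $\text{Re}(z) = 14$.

Re(z) = x where z = x + yi; the equation x = 14 is satisfied by all points with that x-coordinate
Locus: Vertical line x = 14


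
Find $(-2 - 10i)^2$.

(a + bi)^2 = a^2 - b^2 + 2abi
= (-2)^2 - (-10)^2 + 2*(-2)*(-10)i
= -96 + 40i


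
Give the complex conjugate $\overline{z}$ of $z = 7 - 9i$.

If z = a + bi, then conjugate(z) = a - bi
conjugate(7 - 9i) = 7 + 9i


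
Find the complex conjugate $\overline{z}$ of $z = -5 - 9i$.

If z = a + bi, then conjugate(z) = a - bi
conjugate(-5 - 9i) = -5 + 9i


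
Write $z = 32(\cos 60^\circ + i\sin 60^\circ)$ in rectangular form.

a = r cos θ = 32 * 1/2 = 16
b = r sin θ = 32 * sqrt(3)/2 = 16*sqrt(3)
z = 16 + 16*sqrt(3)i


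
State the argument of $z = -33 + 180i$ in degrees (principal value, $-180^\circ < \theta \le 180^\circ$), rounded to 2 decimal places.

θ = arctan(b/a) = arctan(180/-33) (quadrant-adjusted) = 100.39°


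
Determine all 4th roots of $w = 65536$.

|w| = 65536, arg(w) = 0°
Root modulus = 65536^(1/4) = 16
Root arguments: θ_k = (0° + 360°k)/4 for k = 0, 1, ..., 3
Roots: 16, 16i, -16, -16i


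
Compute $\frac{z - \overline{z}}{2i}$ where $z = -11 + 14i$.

z - conjugate(z) = 2bi
(z - conjugate(z))/(2i) = 2bi/(2i) = b = 14


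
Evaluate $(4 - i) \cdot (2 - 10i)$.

(a1*a2 - b1*b2) + (a1*b2 + b1*a2)i
= (8 - 10) + (-40 + (-2))i
= -2 - 42i


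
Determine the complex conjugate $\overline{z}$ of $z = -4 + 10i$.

If z = a + bi, then conjugate(z) = a - bi
conjugate(-4 + 10i) = -4 - 10i


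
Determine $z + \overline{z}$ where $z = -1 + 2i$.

z + conjugate(z) = (a + bi) + (a - bi) = 2a
= 2 * (-1) = -2


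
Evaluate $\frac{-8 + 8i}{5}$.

Divisor is real, so divide each part by 5:
= -8/5 + (8/5)i


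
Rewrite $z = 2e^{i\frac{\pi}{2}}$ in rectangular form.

a = r cos θ = 2 * 0 = 0
b = r sin θ = 2 * 1 = 2
z = 2i


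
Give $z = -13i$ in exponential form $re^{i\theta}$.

r = |z| = sqrt((0)^2 + (-13)^2) = sqrt(0 + 169) = sqrt(169) = 13
a = 0 and b < 0, so z lies on the negative imaginary axis: θ = -90° = -π/2
z = 13e^(-i*π/2)


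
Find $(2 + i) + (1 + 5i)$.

(2 + 1) + (1 + 5)i = 3 + 6i


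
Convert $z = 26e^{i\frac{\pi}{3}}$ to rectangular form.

a = r cos θ = 26 * 1/2 = 13
b = r sin θ = 26 * sqrt(3)/2 = 13*sqrt(3)
z = 13 + 13*sqrt(3)i


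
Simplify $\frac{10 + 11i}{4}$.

Divisor is real, so divide each part by 4:
= 5/2 + (11/4)i


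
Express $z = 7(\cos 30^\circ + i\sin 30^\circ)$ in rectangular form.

a = r cos θ = 7 * sqrt(3)/2 = 7*sqrt(3)/2
b = r sin θ = 7 * 1/2 = 7/2
z = 7*sqrt(3)/2 + (7/2)i


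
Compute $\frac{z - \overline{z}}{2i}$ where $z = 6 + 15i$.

z - conjugate(z) = 2bi
(z - conjugate(z))/(2i) = 2bi/(2i) = b = 15


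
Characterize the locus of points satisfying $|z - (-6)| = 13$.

|z - z0| = r describes a circle centered at z0 with radius r
Here z0 = -6 and r = 13
Locus: Circle centered at (-6, 0) with radius 13


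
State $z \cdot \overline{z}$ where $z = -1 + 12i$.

z * conjugate(z) = |z|^2 = a^2 + b^2
= (-1)^2 + 12^2 = 145


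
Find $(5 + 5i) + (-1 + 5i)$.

(5 + (-1)) + (5 + 5)i = 4 + 10i


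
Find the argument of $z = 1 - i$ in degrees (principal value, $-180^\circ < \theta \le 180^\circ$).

θ = arctan(b/a) = arctan(-1/1) (quadrant-adjusted) = -45°


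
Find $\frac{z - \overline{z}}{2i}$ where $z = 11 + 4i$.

z - conjugate(z) = 2bi
(z - conjugate(z))/(2i) = 2bi/(2i) = b = 4


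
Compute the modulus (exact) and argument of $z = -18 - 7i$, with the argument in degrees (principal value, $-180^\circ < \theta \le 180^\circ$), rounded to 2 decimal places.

|z| = sqrt((-18)^2 + (-7)^2) = sqrt(373)
arg(z) = arctan(b/a) = arctan(-7/-18) (quadrant-adjusted) = -158.75°


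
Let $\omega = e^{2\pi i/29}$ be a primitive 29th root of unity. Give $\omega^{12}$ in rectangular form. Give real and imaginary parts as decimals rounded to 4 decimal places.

ω^12 = e^(2πi·12/29) = e^(i·24π/29)
= cos(24π/29) + i sin(24π/29)
= -0.8569 + 0.5156i


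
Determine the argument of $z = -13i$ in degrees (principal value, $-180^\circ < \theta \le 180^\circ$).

a = 0 and b < 0, so z lies on the negative imaginary axis: θ = -90°


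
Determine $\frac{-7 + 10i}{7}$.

Divisor is real, so divide each part by 7:
= -1 + (10/7)i


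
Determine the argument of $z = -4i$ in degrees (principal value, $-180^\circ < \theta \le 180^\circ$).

a = 0 and b < 0, so z lies on the negative imaginary axis: θ = -90°


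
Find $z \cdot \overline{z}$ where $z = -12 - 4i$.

z * conjugate(z) = |z|^2 = a^2 + b^2
= (-12)^2 + (-4)^2 = 160


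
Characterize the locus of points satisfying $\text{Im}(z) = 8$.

Im(z) = y where z = x + yi; the equation y = 8 is satisfied by all points with that y-coordinate
Locus: Horizontal line y = 8


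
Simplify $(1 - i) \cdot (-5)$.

(a1*a2 - b1*b2) + (a1*b2 + b1*a2)i
= (-5 - 0) + (0 + 5)i
= -5 + 5i


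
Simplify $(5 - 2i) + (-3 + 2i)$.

(5 + (-3)) + (-2 + 2)i = 2


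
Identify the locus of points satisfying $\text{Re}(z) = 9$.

Re(z) = x where z = x + yi; the equation x = 9 is satisfied by all points with that x-coordinate
Locus: Vertical line x = 9


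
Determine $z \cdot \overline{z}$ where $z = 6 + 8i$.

z * conjugate(z) = |z|^2 = a^2 + b^2
= 6^2 + 8^2 = 100


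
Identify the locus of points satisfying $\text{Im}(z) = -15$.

Im(z) = y where z = x + yi; the equation y = -15 is satisfied by all points with that y-coordinate
Locus: Horizontal line y = -15


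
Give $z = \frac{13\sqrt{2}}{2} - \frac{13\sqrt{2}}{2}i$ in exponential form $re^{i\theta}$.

r = |z| = sqrt((13*sqrt(2)/2)^2 + (-13*sqrt(2)/2)^2) = sqrt(169/2 + 169/2) = sqrt(169) = 13
θ = arctan(b/a) = arctan(-9.1924/9.1924) (quadrant-adjusted) = -45° = -π/4
z = 13e^(-i*π/4)


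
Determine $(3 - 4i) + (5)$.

(3 + 5) + (-4 + 0)i = 8 - 4i


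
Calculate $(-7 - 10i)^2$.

(a + bi)^2 = a^2 - b^2 + 2abi
= (-7)^2 - (-10)^2 + 2*(-7)*(-10)i
= -51 + 140i


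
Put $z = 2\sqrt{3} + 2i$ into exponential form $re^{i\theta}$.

r = |z| = sqrt((2*sqrt(3))^2 + (2)^2) = sqrt(12 + 4) = sqrt(16) = 4
θ = arctan(b/a) = arctan(2/3.4641) (quadrant-adjusted) = 30° = π/6
z = 4e^(i*π/6)


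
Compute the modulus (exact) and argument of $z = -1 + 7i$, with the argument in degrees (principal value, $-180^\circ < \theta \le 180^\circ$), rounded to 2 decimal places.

|z| = sqrt((-1)^2 + 7^2) = sqrt(50)
arg(z) = arctan(b/a) = arctan(7/-1) (quadrant-adjusted) = 98.13°


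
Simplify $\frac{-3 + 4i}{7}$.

Divisor is real, so divide each part by 7:
= -3/7 + (4/7)i


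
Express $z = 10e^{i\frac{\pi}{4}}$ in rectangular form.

a = r cos θ = 10 * sqrt(2)/2 = 5*sqrt(2)
b = r sin θ = 10 * sqrt(2)/2 = 5*sqrt(2)
z = 5*sqrt(2) + 5*sqrt(2)i


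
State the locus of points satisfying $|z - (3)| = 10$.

|z - z0| = r describes a circle centered at z0 with radius r
Here z0 = 3 and r = 10
Locus: Circle centered at (3, 0) with radius 10


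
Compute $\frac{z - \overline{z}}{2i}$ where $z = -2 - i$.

z - conjugate(z) = 2bi
(z - conjugate(z))/(2i) = 2bi/(2i) = b = -1


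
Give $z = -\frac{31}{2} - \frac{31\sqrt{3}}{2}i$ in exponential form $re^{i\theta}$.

r = |z| = sqrt((-31/2)^2 + (-31*sqrt(3)/2)^2) = sqrt(961/4 + 2883/4) = sqrt(961) = 31
θ = arctan(b/a) = arctan(-26.8468/-15.5) (quadrant-adjusted) = -120° = -2π/3
z = 31e^(-i*2π/3)


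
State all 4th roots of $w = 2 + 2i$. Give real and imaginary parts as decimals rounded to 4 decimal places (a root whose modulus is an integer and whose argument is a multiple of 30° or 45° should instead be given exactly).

|w| = sqrt(8) ≈ 2.828427, arg(w) = 45°
Root modulus = sqrt(8)^(1/4) ≈ 1.296840
Root arguments: θ_k = (45° + 360°k)/4 for k = 0, 1, ..., 3
Compute each root as (root modulus)(cos θ_k + i sin θ_k) using full-precision intermediates, then round to 4 decimal places.
Roots: 1.2719 + 0.2530i, -0.2530 + 1.2719i, -1.2719 - 0.2530i, 0.2530 - 1.2719i


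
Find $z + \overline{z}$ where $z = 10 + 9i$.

z + conjugate(z) = (a + bi) + (a - bi) = 2a
= 2 * 10 = 20
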